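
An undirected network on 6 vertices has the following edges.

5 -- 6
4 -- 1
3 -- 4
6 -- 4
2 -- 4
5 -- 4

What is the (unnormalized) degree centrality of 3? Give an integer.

3 is directly tied to 4. That is 1 neighbor, so the degree of 3 is 1.

1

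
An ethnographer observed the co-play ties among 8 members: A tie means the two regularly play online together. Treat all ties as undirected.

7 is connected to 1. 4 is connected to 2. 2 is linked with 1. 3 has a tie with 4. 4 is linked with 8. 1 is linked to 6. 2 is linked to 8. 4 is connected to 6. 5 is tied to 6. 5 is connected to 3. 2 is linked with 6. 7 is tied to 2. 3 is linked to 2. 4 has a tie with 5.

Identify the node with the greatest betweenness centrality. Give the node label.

2

Unnormalized betweenness of each node: 1:3/4, 2:97/12, 3:7/12, 4:35/12, 5:1/3, 6:7/3, 7:0, 8:0.
2 has the largest value, 97/12, making it the main broker — the node through which the most shortest paths run.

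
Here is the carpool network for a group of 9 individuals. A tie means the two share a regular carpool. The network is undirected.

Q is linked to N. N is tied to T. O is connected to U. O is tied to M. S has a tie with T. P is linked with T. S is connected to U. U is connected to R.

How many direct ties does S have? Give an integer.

S is directly tied to T and U. That is 2 neighbors, so the degree of S is 2.

2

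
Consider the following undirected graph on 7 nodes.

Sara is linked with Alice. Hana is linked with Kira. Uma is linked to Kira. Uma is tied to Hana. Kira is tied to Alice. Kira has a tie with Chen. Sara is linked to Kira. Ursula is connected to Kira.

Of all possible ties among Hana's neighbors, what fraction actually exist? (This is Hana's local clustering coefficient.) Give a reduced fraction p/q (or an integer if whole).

Hana's neighbors: Kira and Uma (k = 2).
Possible neighbor pairs: C(2,2) = 1. Edges among them: Kira–Uma → e = 1.
Clustering(Hana) = 1/1.

1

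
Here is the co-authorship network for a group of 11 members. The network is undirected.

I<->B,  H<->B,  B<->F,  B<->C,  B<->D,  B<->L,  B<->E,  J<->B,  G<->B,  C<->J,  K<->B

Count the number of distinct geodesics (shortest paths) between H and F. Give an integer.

1

The shortest distance is 2, and the only length-2 path is H–B–F. So there is exactly 1 shortest path.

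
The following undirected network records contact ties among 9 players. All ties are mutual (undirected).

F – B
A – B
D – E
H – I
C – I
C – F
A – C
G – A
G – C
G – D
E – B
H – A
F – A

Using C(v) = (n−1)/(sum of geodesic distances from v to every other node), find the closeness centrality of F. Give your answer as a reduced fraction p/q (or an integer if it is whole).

Distances from F: A:1, B:1, C:1, D:3, E:2, G:2, H:2, I:2. Sum = 14.
n = 9, so closeness = 8/14 = 4/7.

4/7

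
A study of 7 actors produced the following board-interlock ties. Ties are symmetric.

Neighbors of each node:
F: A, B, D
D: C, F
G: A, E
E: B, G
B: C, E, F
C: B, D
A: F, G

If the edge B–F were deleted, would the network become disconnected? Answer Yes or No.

No

Even without that edge, B still reaches F via B – C – D – F, so the network stays connected. Not a bridge.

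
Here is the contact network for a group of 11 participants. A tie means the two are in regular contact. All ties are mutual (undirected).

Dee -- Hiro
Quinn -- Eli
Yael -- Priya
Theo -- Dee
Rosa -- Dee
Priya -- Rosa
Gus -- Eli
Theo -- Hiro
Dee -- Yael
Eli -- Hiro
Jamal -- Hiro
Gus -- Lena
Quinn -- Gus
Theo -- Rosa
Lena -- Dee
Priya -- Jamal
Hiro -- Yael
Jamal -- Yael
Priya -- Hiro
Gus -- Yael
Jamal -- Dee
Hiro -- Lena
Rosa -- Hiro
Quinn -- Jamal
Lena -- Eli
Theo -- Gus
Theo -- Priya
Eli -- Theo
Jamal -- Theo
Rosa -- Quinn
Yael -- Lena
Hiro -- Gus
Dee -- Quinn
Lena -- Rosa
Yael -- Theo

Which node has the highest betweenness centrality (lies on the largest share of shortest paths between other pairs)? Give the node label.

Hiro

Unnormalized betweenness of each node: Dee:113/60, Eli:49/60, Gus:7/5, Hiro:81/20, Jamal:43/30, Lena:7/5, Priya:2/5, Quinn:26/15, Rosa:37/20, Theo:193/60, Yael:109/60.
Hiro has the largest value, 81/20, making it the main broker — the node through which the most shortest paths run.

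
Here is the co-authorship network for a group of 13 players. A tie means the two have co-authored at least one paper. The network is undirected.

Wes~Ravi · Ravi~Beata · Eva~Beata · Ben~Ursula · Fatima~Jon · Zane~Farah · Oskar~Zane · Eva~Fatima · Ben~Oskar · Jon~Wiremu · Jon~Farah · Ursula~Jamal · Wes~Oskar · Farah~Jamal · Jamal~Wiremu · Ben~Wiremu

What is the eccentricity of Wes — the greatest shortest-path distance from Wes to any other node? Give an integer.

Distances from Wes: Beata:2, Ben:2, Eva:3, Farah:3, Fatima:4, Jamal:4, Jon:4, Oskar:1, Ravi:1, Ursula:3, Wiremu:3, Zane:2.
The largest is 4 (to Fatima, Jon, and Jamal), so the eccentricity of Wes is 4.

4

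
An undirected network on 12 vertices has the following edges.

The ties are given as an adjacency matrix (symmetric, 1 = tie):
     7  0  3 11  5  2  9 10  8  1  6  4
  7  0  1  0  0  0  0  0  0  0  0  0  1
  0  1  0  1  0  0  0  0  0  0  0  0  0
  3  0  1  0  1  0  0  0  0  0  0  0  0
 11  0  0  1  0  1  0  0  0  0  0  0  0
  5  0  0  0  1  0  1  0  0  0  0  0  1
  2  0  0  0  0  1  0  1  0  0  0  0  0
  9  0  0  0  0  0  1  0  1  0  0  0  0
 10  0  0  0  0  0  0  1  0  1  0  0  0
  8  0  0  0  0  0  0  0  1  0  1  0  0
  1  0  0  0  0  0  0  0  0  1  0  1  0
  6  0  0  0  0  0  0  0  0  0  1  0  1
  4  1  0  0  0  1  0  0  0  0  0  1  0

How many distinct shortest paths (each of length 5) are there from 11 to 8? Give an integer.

The shortest distance is 5. The length-5 paths are: 11–5–4–6–1–8; 11–5–2–9–10–8.
That gives 2 distinct shortest paths.

2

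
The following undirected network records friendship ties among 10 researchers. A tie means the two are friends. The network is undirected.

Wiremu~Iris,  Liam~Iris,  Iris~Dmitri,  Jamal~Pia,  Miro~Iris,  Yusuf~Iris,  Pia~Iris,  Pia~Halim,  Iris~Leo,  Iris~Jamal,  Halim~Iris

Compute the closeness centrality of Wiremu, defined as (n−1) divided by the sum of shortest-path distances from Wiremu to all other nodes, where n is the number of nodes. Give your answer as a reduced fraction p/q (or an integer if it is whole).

Distances from Wiremu: Dmitri:2, Halim:2, Iris:1, Jamal:2, Leo:2, Liam:2, Miro:2, Pia:2, Yusuf:2. Sum = 17.
n = 10, so closeness = 9/17.

9/17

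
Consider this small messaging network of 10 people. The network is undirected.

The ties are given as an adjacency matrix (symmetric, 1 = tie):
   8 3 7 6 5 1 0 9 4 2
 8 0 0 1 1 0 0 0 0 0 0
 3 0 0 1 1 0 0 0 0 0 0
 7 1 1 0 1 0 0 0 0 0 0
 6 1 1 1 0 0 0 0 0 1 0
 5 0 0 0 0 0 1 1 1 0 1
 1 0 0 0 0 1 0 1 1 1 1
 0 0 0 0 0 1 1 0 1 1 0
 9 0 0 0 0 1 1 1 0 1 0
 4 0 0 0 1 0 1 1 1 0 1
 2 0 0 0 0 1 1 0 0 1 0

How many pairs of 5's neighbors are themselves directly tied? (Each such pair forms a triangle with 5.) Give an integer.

4

5's neighbors: 0, 1, 2, and 9.
Neighbor pairs that are themselves tied: 5–0–1; 5–0–9; 5–1–2; 5–1–9. Each forms one triangle with 5, for 4 in total.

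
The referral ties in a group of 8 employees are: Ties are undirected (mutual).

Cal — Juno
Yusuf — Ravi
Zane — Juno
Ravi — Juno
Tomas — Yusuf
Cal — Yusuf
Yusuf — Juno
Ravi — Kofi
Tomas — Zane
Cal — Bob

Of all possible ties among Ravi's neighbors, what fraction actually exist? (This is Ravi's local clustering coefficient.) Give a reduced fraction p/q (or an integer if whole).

Ravi's neighbors: Juno, Kofi, and Yusuf (k = 3).
Possible neighbor pairs: C(3,2) = 3. Edges among them: Juno–Yusuf → e = 1.
Clustering(Ravi) = 1/3.

1/3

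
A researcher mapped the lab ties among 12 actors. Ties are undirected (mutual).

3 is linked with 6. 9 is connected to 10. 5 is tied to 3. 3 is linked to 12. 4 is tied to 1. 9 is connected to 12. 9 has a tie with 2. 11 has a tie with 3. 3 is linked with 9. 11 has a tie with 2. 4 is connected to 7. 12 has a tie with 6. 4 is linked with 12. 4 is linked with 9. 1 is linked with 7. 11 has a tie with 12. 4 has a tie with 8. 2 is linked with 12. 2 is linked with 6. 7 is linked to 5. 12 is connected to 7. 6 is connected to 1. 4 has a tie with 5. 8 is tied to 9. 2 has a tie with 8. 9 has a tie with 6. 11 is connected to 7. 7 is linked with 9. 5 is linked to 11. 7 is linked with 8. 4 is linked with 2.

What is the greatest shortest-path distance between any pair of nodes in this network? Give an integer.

Eccentricity of each node (its greatest distance to any other): 1:3, 2:2, 3:2, 4:2, 5:3, 6:2, 7:2, 8:2, 9:2, 10:3, 11:3, 12:2.
The maximum eccentricity is 3, realized for instance by the pair 1–10 via 1 – 4 – 9 – 10. So the diameter is 3.

3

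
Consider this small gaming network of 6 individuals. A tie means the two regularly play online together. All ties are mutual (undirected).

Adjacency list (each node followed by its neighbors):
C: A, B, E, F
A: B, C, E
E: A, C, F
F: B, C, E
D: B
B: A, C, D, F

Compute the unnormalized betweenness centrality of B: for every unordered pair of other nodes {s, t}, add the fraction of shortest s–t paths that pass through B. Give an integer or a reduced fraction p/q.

13/3

Pairs whose geodesics pass through B — A–F: 1/3; A–D: 1; F–D: 1; C–D: 1; E–D: 3/3.
All other pairs contribute 0.
Summing the contributions gives betweenness(B) = 13/3.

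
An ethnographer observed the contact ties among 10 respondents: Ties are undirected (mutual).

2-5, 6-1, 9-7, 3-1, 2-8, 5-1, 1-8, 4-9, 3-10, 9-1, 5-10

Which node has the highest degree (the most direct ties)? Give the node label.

1

Degrees — 1:5, 2:2, 3:2, 4:1, 5:3, 6:1, 7:1, 8:2, 9:3, 10:2.
The maximum is 5, attained only by 1.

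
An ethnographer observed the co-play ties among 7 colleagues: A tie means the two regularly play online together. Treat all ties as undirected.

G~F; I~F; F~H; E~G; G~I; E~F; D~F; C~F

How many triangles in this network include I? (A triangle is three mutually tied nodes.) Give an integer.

I's neighbors: F and G.
Neighbor pairs that are themselves tied: I–F–G. Each forms one triangle with I, for 1 in total.

1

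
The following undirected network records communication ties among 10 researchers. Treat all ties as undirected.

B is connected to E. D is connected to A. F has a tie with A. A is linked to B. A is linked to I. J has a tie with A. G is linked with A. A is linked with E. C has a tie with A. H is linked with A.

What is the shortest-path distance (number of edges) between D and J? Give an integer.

One shortest route is D – A – J, which uses 2 edges, and D and J are not directly tied, so nothing shorter exists. So d(D,J) = 2.

2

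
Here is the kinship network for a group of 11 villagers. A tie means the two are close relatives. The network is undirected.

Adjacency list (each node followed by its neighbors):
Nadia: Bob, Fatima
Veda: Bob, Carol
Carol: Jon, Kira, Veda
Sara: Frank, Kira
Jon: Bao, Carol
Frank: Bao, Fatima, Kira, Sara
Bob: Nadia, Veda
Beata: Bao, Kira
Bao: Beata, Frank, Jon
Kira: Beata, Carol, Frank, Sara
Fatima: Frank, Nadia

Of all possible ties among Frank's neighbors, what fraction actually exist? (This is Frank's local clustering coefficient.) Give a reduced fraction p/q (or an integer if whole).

1/6

Frank's neighbors: Bao, Fatima, Kira, and Sara (k = 4).
Possible neighbor pairs: C(4,2) = 6. Edges among them: Kira–Sara → e = 1.
Clustering(Frank) = 1/6.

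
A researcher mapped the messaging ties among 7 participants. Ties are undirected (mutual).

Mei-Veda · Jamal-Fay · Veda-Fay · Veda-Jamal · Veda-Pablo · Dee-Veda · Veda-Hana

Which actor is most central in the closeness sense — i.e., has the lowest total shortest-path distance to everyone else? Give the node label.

Farness (sum of distances to all others) for each node — Dee:11, Fay:10, Hana:11, Jamal:10, Mei:11, Pablo:11, Veda:6.
The smallest farness is 6, for Veda, so Veda has the highest closeness.

Veda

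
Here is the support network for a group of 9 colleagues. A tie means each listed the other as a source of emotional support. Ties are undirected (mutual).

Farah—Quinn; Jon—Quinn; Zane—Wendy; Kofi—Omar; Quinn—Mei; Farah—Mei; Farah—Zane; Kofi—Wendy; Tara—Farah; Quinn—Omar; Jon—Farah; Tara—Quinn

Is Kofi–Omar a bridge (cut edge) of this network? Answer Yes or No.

No

Even without that edge, Kofi still reaches Omar via Kofi – Wendy – Zane – Farah – Quinn – Omar, so the network stays connected. Not a bridge.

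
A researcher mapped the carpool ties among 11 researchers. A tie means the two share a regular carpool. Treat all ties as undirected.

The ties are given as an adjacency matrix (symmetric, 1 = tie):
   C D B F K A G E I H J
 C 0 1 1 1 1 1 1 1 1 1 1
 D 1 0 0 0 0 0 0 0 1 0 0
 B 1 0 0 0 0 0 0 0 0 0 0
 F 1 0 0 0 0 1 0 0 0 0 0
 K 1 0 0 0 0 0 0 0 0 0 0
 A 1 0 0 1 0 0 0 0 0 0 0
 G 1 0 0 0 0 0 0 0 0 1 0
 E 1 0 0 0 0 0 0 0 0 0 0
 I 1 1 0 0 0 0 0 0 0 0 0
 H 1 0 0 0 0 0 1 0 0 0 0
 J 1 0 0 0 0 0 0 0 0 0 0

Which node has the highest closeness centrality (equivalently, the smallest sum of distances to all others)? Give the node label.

Farness (sum of distances to all others) for each node — A:18, B:19, C:10, D:18, E:19, F:18, G:18, H:18, I:18, J:19, K:19.
The smallest farness is 10, for C, so C has the highest closeness.

C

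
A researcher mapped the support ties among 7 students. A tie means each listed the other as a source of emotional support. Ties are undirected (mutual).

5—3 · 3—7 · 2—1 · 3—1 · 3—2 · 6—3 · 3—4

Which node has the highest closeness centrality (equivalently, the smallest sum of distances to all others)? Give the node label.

Farness (sum of distances to all others) for each node — 1:10, 2:10, 3:6, 4:11, 5:11, 6:11, 7:11.
The smallest farness is 6, for 3, so 3 has the highest closeness.

3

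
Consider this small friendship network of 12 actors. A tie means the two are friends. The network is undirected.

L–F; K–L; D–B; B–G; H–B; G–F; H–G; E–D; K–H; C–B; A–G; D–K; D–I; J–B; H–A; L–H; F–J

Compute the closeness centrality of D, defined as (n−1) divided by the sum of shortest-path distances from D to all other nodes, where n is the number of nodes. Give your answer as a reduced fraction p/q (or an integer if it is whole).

11/20

Distances from D: A:3, B:1, C:2, E:1, F:3, G:2, H:2, I:1, J:2, K:1, L:2. Sum = 20.
n = 12, so closeness = 11/20.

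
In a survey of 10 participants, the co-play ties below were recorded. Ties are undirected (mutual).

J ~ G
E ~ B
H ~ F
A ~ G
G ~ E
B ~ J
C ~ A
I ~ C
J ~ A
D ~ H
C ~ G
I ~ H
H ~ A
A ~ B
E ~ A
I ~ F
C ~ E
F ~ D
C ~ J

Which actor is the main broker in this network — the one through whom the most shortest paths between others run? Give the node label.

A

Unnormalized betweenness of each node: A:51/4, B:1/4, C:6, D:0, E:11/12, F:5/6, G:1/4, H:125/12, I:11/3, J:11/12.
A has the largest value, 51/4, making it the main broker — the node through which the most shortest paths run.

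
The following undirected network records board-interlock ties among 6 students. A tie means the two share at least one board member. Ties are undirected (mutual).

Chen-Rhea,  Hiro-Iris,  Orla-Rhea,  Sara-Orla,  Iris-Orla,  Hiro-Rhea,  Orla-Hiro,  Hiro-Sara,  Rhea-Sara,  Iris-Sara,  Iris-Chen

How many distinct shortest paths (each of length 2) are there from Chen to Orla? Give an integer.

The shortest distance is 2. The length-2 paths are: Chen–Iris–Orla; Chen–Rhea–Orla.
That gives 2 distinct shortest paths.

2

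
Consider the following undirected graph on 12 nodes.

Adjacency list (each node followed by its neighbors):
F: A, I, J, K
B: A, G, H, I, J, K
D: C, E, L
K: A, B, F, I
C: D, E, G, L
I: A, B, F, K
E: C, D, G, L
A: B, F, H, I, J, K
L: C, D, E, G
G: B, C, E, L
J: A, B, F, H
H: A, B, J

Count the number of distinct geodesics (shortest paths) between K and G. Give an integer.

The shortest distance is 2, and the only length-2 path is K–B–G. So there is exactly 1 shortest path.

1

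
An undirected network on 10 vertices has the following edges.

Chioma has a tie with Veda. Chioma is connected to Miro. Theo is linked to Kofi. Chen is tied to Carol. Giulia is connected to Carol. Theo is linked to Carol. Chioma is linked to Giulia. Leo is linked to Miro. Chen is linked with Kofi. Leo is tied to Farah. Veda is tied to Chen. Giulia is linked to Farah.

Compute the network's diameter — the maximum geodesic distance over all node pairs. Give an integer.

Eccentricity of each node (its greatest distance to any other): Carol:3, Chen:4, Chioma:3, Farah:4, Giulia:3, Kofi:5, Leo:5, Miro:4, Theo:4, Veda:3.
The maximum eccentricity is 5, realized for instance by the pair Kofi–Leo via Kofi – Chen – Veda – Chioma – Miro – Leo. So the diameter is 5.

5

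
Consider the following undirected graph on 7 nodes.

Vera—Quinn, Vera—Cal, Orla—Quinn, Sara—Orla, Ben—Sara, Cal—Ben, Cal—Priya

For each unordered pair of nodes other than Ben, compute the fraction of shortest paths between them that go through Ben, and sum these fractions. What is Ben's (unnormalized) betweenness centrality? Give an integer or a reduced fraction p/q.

Pairs whose geodesics pass through Ben — Vera–Sara: 1/2; Cal–Orla: 1/2; Cal–Sara: 1; Orla–Priya: 1/2; Priya–Sara: 1.
All other pairs contribute 0.
Summing the contributions gives betweenness(Ben) = 7/2.

7/2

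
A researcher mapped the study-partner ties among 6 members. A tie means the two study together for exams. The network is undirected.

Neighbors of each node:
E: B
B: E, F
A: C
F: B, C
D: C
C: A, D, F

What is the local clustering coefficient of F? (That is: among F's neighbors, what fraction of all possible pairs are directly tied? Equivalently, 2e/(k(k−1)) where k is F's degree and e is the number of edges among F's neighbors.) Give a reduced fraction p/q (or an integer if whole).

0

F's neighbors: B and C (k = 2).
Possible neighbor pairs: C(2,2) = 1. Edges among them: none → e = 0.
Clustering(F) = 0/1.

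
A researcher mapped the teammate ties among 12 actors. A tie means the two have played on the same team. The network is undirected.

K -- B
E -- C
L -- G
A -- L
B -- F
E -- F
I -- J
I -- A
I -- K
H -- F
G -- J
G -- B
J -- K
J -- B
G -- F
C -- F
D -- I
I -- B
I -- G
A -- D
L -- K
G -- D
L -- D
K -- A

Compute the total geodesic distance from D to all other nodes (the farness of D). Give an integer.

21

Distances from D: A:1, B:2, C:3, E:3, F:2, G:1, H:3, I:1, J:2, K:2, L:1.
Sum = 1 + 2 + 3 + 3 + 2 + 1 + 3 + 1 + 2 + 2 + 1 = 21.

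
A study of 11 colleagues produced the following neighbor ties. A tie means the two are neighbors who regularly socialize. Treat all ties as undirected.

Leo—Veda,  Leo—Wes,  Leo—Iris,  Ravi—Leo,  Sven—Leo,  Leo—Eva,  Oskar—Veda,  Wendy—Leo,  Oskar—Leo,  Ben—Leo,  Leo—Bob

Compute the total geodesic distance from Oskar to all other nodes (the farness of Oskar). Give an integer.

Distances from Oskar: Ben:2, Bob:2, Eva:2, Iris:2, Leo:1, Ravi:2, Sven:2, Veda:1, Wendy:2, Wes:2.
Sum = 2 + 2 + 2 + 2 + 1 + 2 + 2 + 1 + 2 + 2 = 18.

18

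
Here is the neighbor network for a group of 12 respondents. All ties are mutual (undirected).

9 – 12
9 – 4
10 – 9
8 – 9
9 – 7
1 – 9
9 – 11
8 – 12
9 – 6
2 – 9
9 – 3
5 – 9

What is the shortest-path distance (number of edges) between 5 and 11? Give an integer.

2

One shortest route is 5 – 9 – 11, which uses 2 edges, and 5 and 11 are not directly tied, so nothing shorter exists. So d(5,11) = 2.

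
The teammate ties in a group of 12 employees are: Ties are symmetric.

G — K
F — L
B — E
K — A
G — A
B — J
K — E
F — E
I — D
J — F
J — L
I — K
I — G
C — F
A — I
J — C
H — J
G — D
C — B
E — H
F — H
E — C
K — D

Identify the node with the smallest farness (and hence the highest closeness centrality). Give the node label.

E

Farness (sum of distances to all others) for each node — A:27, B:23, C:22, D:27, E:17, F:21, G:26, H:23, I:26, J:26, K:19, L:29.
The smallest farness is 17, for E, so E has the highest closeness.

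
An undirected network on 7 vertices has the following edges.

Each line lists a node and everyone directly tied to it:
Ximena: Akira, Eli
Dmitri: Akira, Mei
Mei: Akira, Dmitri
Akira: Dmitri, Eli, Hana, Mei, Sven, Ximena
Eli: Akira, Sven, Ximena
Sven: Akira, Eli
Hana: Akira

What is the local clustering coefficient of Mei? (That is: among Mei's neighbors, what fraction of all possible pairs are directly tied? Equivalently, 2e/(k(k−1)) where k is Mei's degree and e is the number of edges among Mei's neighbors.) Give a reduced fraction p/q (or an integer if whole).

Mei's neighbors: Akira and Dmitri (k = 2).
Possible neighbor pairs: C(2,2) = 1. Edges among them: Akira–Dmitri → e = 1.
Clustering(Mei) = 1/1.

1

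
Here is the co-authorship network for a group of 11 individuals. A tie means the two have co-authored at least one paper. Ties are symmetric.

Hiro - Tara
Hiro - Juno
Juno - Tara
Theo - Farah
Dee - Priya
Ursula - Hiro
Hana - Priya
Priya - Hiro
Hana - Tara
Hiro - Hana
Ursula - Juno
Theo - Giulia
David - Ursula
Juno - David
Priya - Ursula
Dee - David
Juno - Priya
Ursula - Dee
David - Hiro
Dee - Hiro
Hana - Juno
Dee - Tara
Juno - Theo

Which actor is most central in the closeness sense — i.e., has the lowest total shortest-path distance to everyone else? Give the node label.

Juno

Farness (sum of distances to all others) for each node — David:18, Dee:20, Farah:27, Giulia:27, Hana:18, Hiro:15, Juno:13, Priya:17, Tara:18, Theo:18, Ursula:17.
The smallest farness is 13, for Juno, so Juno has the highest closeness.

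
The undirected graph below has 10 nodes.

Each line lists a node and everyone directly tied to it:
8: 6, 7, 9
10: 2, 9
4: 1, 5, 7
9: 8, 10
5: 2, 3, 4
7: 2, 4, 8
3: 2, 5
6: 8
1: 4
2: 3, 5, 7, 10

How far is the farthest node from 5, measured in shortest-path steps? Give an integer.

Distances from 5: 1:2, 2:1, 3:1, 4:1, 6:4, 7:2, 8:3, 9:3, 10:2.
The largest is 4 (to 6), so the eccentricity of 5 is 4.

4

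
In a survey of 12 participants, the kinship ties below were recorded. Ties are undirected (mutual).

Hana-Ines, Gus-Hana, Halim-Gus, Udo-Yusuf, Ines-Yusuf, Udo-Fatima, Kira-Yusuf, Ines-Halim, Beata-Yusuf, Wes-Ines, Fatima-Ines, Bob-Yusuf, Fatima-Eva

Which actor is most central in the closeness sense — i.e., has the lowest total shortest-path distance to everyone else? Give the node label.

Ines

Farness (sum of distances to all others) for each node — Beata:29, Bob:29, Eva:33, Fatima:23, Gus:33, Halim:25, Hana:25, Ines:17, Kira:29, Udo:25, Wes:27, Yusuf:19.
The smallest farness is 17, for Ines, so Ines has the highest closeness.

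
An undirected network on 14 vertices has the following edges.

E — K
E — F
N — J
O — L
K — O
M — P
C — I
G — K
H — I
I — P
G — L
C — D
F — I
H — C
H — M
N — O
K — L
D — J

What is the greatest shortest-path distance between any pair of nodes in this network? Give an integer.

6

Eccentricity of each node (its greatest distance to any other): C:5, D:5, E:4, F:4, G:6, H:5, I:4, J:4, K:5, L:6, M:6, N:5, O:6, P:5.
The maximum eccentricity is 6, realized for instance by the pair M–G via M – H – I – F – E – K – G. So the diameter is 6.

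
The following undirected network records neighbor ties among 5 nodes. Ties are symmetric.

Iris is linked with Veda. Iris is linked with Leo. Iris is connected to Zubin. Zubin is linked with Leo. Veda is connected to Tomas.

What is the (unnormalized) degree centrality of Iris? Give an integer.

3

Iris is directly tied to Leo, Veda, and Zubin. That is 3 neighbors, so the degree of Iris is 3.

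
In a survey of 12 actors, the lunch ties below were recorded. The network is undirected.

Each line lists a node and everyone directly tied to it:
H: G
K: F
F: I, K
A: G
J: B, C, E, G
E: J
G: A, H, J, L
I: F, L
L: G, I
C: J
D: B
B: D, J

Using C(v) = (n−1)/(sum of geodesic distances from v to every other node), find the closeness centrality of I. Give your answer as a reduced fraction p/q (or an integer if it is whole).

Distances from I: A:3, B:4, C:4, D:5, E:4, F:1, G:2, H:3, J:3, K:2, L:1. Sum = 32.
n = 12, so closeness = 11/32.

11/32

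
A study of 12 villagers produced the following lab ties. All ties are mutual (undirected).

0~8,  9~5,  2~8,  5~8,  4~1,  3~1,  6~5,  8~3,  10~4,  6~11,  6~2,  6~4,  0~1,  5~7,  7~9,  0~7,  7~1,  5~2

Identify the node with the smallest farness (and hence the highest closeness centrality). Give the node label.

5

Farness (sum of distances to all others) for each node — 0:23, 1:20, 2:21, 3:25, 4:21, 5:18, 6:20, 7:20, 8:22, 9:25, 10:31, 11:30.
The smallest farness is 18, for 5, so 5 has the highest closeness.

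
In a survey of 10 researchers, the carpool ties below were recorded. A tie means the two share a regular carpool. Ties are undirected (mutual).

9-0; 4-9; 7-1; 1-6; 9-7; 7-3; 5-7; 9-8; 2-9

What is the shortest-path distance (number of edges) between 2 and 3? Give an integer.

3

One shortest route is 2 – 9 – 7 – 3, which uses 3 edges, and at distance 2 from 2 we only reach {0, 4, 7, 8}, which does not include 3. So d(2,3) = 3.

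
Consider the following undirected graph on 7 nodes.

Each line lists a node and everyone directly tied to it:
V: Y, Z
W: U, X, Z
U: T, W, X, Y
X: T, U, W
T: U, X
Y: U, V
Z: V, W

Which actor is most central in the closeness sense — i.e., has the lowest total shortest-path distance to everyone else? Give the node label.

U

Farness (sum of distances to all others) for each node — T:12, U:8, V:12, W:9, X:10, Y:10, Z:11.
The smallest farness is 8, for U, so U has the highest closeness.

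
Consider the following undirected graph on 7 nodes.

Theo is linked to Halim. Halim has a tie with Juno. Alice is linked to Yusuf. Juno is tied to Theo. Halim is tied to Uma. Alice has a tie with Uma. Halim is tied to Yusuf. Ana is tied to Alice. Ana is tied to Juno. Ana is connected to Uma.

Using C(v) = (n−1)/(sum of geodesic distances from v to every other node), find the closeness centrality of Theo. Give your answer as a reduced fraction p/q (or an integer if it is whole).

6/11

Distances from Theo: Alice:3, Ana:2, Halim:1, Juno:1, Uma:2, Yusuf:2. Sum = 11.
n = 7, so closeness = 6/11.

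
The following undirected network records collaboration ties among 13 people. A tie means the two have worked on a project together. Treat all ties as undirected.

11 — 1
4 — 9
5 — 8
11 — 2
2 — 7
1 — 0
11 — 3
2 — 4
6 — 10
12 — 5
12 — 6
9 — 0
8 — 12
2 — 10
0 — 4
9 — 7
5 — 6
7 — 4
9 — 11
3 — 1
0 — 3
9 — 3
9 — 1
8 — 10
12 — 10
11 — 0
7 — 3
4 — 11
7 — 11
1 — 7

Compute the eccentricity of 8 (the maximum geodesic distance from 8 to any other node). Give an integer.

4

Distances from 8: 0:4, 1:4, 2:2, 3:4, 4:3, 5:1, 6:2, 7:3, 9:4, 10:1, 11:3, 12:1.
The largest is 4 (to 9, 0, 3, and 1), so the eccentricity of 8 is 4.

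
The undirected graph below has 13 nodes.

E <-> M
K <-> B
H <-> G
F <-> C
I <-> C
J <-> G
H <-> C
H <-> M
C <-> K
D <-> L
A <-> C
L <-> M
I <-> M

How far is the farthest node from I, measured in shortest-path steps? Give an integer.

4

Distances from I: A:2, B:3, C:1, D:3, E:2, F:2, G:3, H:2, J:4, K:2, L:2, M:1.
The largest is 4 (to J), so the eccentricity of I is 4.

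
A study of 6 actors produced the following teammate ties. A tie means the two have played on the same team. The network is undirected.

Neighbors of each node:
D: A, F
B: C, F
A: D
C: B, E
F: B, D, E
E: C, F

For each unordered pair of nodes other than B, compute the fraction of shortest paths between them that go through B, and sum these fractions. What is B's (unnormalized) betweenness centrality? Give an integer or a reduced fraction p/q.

Pairs whose geodesics pass through B — C–D: 1/2; C–A: 1/2; C–F: 1/2.
All other pairs contribute 0.
Summing the contributions gives betweenness(B) = 3/2.

3/2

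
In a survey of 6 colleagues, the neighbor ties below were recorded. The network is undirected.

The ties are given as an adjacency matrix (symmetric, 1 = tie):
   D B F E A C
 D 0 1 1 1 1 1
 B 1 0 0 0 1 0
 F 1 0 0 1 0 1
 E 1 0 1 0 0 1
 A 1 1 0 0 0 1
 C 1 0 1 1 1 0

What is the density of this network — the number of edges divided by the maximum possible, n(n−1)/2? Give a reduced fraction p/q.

2/3

There are 10 edges and 6 nodes, so the maximum possible is C(6,2) = 15.
Density = 10/15 = 2/3.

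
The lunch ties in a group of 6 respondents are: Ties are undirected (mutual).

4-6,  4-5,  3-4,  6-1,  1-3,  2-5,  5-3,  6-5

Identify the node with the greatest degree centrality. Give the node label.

5

Degrees — 1:2, 2:1, 3:3, 4:3, 5:4, 6:3.
The maximum is 4, attained only by 5.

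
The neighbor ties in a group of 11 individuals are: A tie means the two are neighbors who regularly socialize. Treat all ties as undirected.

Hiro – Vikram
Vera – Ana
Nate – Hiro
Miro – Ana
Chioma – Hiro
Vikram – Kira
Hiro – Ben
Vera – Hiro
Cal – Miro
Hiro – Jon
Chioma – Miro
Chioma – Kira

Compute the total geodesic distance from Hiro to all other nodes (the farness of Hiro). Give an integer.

15

Distances from Hiro: Ana:2, Ben:1, Cal:3, Chioma:1, Jon:1, Kira:2, Miro:2, Nate:1, Vera:1, Vikram:1.
Sum = 2 + 1 + 3 + 1 + 1 + 2 + 2 + 1 + 1 + 1 = 15.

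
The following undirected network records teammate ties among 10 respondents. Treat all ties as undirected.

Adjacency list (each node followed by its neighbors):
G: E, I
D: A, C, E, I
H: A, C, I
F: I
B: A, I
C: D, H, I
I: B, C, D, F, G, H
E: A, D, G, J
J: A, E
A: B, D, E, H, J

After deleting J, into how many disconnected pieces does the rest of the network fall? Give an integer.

J's neighbors (A and E) remain reachable from one another through other ties, so the rest of the network stays in one piece.

1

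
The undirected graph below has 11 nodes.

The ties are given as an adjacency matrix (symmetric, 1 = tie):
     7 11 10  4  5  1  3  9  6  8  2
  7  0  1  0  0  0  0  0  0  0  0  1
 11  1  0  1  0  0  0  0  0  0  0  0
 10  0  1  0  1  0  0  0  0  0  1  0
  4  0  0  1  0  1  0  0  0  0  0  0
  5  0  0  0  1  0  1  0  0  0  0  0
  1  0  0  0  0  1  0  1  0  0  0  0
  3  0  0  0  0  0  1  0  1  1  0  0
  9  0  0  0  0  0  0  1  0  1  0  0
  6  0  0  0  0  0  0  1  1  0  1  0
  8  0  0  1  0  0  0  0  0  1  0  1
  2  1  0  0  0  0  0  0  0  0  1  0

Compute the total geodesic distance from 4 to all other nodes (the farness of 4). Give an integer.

24

Distances from 4: 1:2, 2:3, 3:3, 5:1, 6:3, 7:3, 8:2, 9:4, 10:1, 11:2.
Sum = 2 + 3 + 3 + 1 + 3 + 3 + 2 + 4 + 1 + 2 = 24.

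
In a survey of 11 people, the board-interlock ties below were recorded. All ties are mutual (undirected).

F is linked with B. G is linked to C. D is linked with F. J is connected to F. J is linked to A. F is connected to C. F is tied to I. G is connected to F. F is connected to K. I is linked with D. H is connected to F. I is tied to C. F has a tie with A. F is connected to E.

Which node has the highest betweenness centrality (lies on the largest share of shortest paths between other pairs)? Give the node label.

Unnormalized betweenness of each node: A:0, B:0, C:1/2, D:0, E:0, F:40, G:0, H:0, I:1/2, J:0, K:0.
F has the largest value, 40, making it the main broker — the node through which the most shortest paths run.

F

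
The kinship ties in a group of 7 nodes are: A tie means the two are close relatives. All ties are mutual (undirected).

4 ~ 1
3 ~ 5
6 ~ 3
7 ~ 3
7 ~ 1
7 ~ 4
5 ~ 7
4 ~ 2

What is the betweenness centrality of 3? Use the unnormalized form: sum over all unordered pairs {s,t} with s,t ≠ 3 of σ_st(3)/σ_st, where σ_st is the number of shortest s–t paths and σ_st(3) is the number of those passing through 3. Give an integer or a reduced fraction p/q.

5

Pairs whose geodesics pass through 3 — 4–6: 1; 1–6: 1; 5–6: 1; 6–2: 1; 6–7: 1.
All other pairs contribute 0.
Summing the contributions gives betweenness(3) = 5.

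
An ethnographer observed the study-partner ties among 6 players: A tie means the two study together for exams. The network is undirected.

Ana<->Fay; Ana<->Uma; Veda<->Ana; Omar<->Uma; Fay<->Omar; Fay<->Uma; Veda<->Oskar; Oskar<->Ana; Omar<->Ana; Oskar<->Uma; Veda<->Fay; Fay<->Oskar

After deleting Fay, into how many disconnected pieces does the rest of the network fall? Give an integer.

1

Fay's neighbors (Ana, Omar, Oskar, Uma, and Veda) remain reachable from one another through other ties, so the rest of the network stays in one piece.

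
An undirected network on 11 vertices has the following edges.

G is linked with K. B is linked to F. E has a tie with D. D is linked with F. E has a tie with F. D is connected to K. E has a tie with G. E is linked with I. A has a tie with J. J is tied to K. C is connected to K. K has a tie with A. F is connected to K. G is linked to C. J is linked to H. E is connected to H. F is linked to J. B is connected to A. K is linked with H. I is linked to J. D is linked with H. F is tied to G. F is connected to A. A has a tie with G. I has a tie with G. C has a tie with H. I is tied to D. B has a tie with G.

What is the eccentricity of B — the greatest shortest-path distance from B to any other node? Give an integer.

3

Distances from B: A:1, C:2, D:2, E:2, F:1, G:1, H:3, I:2, J:2, K:2.
The largest is 3 (to H), so the eccentricity of B is 3.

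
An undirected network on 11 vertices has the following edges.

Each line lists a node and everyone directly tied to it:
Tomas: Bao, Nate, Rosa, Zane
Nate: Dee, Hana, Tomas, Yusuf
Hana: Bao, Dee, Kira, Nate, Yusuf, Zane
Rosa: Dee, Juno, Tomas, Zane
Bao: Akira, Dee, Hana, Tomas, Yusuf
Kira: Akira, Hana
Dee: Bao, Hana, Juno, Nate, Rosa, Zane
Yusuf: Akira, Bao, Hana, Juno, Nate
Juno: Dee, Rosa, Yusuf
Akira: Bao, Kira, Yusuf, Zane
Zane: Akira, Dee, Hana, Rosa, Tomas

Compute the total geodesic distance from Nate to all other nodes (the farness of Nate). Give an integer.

16

Distances from Nate: Akira:2, Bao:2, Dee:1, Hana:1, Juno:2, Kira:2, Rosa:2, Tomas:1, Yusuf:1, Zane:2.
Sum = 2 + 2 + 1 + 1 + 2 + 2 + 2 + 1 + 1 + 2 = 16.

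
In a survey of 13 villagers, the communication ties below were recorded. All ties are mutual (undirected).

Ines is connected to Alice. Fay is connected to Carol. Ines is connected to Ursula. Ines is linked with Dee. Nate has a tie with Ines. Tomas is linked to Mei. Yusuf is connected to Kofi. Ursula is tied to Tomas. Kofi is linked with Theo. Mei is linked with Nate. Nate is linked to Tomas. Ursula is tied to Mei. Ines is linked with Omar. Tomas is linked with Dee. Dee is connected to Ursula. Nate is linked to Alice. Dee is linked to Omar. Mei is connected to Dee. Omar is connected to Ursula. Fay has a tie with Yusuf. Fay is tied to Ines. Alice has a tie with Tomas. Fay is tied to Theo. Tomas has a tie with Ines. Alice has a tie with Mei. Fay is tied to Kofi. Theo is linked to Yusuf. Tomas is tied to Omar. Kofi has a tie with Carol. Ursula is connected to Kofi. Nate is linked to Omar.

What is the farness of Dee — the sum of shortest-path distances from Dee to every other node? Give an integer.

22

Distances from Dee: Alice:2, Carol:3, Fay:2, Ines:1, Kofi:2, Mei:1, Nate:2, Omar:1, Theo:3, Tomas:1, Ursula:1, Yusuf:3.
Sum = 2 + 3 + 2 + 1 + 2 + 1 + 2 + 1 + 3 + 1 + 1 + 3 = 22.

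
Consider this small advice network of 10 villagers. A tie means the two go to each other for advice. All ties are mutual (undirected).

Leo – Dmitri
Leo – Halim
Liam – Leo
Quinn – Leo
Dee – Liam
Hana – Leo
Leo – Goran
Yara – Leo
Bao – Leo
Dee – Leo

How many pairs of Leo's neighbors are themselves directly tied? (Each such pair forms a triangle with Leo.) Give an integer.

1

Leo's neighbors: Bao, Dee, Dmitri, Goran, Halim, Hana, Liam, Quinn, and Yara.
Neighbor pairs that are themselves tied: Leo–Dee–Liam. Each forms one triangle with Leo, for 1 in total.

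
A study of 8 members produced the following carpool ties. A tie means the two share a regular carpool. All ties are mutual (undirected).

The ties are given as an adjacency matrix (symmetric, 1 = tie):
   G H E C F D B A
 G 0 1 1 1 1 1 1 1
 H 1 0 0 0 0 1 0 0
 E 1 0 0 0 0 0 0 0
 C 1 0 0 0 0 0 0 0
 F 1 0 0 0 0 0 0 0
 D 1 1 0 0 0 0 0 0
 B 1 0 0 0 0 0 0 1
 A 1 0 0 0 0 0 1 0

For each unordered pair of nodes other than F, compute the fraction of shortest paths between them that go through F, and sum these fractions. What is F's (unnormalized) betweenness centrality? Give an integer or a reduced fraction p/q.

No shortest path between any pair of other nodes passes through F.
Summing the contributions gives betweenness(F) = 0.

0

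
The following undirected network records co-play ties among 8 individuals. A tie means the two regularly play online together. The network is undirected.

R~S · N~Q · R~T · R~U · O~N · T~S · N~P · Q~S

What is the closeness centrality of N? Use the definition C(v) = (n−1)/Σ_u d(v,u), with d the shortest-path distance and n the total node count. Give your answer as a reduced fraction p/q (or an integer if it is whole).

Distances from N: O:1, P:1, Q:1, R:3, S:2, T:3, U:4. Sum = 15.
n = 8, so closeness = 7/15.

7/15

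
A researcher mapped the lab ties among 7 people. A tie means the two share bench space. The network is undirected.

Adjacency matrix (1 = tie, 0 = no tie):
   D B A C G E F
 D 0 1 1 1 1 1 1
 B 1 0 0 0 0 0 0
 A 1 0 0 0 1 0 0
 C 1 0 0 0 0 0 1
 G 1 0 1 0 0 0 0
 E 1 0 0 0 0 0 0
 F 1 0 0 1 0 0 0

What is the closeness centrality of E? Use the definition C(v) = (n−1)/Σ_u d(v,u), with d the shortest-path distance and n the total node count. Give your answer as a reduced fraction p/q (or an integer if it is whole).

Distances from E: A:2, B:2, C:2, D:1, F:2, G:2. Sum = 11.
n = 7, so closeness = 6/11.

6/11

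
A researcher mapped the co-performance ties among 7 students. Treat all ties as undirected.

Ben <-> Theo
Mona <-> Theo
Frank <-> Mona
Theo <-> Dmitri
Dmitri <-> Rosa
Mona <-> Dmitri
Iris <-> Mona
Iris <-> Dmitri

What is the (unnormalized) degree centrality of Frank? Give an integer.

1

Frank is directly tied to Mona. That is 1 neighbor, so the degree of Frank is 1.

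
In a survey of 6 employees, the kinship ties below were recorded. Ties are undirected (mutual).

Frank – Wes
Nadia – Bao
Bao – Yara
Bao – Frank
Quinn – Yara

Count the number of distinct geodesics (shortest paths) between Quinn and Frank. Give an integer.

The shortest distance is 3, and the only length-3 path is Quinn–Yara–Bao–Frank. So there is exactly 1 shortest path.

1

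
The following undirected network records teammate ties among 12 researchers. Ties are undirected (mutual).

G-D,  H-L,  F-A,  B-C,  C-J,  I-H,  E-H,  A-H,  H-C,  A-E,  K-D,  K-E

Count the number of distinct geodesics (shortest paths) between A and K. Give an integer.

1

The shortest distance is 2, and the only length-2 path is A–E–K. So there is exactly 1 shortest path.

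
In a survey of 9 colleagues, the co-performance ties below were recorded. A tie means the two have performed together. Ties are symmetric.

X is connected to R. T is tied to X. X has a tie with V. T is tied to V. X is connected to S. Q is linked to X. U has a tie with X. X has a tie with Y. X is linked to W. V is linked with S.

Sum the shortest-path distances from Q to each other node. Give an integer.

Distances from Q: R:2, S:2, T:2, U:2, V:2, W:2, X:1, Y:2.
Sum = 2 + 2 + 2 + 2 + 2 + 2 + 1 + 2 = 15.

15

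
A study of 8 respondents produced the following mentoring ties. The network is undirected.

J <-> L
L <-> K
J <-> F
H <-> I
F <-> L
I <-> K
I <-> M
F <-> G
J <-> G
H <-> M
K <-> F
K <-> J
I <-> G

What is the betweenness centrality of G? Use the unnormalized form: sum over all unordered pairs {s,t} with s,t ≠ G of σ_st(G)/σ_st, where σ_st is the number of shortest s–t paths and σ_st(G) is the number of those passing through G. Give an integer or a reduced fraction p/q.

Pairs whose geodesics pass through G — F–I: 1/2; F–M: 1/2; F–H: 1/2; J–I: 1/2; J–M: 1/2; J–H: 1/2.
All other pairs contribute 0.
Summing the contributions gives betweenness(G) = 3.

3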